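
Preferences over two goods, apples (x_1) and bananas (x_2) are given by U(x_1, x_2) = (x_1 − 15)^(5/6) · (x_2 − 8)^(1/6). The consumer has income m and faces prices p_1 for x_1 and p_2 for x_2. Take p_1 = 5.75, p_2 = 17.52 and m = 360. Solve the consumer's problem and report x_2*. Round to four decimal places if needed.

x_2* = 9.2708

Discretionary income = 360 − 15·5.75 − 8·17.52 = 133.59; x_2* = 8 + 1/6·133.59/17.52 = 9.2708.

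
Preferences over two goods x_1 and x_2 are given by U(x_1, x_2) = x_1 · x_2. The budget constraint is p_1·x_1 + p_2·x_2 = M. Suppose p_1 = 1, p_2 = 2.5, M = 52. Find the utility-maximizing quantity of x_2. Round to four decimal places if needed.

x_2* = 10.4

The MRS is x_2/x_1. Set MRS = p_1/p_2.
So p_2·x_2 = p_1·x_1; combined with the budget, a share 0.5 of income goes to x_1.
Demand: x_1*(p_1,p_2,M) = 0.5·M/p_1 and x_2* = 0.5·M/p_2.
At p_1=1, p_2=2.5, M=52: x_2* = 0.5·52/2.5 = 10.4.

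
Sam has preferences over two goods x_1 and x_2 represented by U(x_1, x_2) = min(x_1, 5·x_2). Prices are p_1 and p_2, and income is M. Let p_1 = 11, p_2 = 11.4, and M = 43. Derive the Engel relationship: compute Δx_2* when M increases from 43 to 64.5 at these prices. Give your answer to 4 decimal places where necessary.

With perfect complements, no substitution: consume in ratio x_1:x_2 = 5:1.
Budget: p_1·x_1 + p_2·(1/5)·x_1 = M, so (5·p_1 + p_2)·x_1 = 5·M.
Demand: x_1*(p_1,p_2,M) = 5·M/(5·p_1 + p_2), x_2* = M/(5·p_1 + p_2).
Here 5·11 + 11.4 = 66.4, giving x_2* = 0.6476.
At M' = 64.5: x_2* = 0.9714. Change: 0.9714 − 0.6476 = 0.3238.

Δx_2* = 0.3238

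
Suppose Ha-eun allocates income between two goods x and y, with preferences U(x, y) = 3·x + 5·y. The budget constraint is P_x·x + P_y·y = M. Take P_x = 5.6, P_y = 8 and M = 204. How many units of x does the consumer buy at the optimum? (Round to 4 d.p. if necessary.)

x* = 0

Linear utility — the consumer picks whichever good has higher MU/price: 3/5.6 = 0.5357 vs 5/8 = 0.625.
y gives more utility per dollar, so spend all income on y: y* = M/P_y, x* = 0.
Numerically: x* = 0, y* = 25.5.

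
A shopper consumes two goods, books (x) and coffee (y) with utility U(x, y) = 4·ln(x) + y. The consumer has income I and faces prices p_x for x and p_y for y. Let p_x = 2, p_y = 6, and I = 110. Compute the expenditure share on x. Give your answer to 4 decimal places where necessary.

share on x = 0.2182

So x*(p_x,p_y) = 4·p_y/p_x, independent of income; and y* = (I − 4·p_y)/p_y.
At the given prices: x* = 4·6/2 = 12, and y* = 14.3333.
Expenditure on x: 2·12 = 24; share = 0.2182.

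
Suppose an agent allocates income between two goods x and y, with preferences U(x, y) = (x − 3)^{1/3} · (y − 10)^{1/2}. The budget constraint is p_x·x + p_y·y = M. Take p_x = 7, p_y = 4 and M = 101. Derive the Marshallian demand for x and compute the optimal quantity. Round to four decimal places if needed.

x* = 5.2857

This is Cobb-Douglas in (x−3, y−10): tangency gives 1/3·p_y·(y−10) = 0.5·p_x·(x−3).
After buying the subsistence bundle (3, 10), a share 0.4 of the remaining income goes to x: x* = 3 + 0.4·(M − 3p_x − 10p_y)/p_x.
Discretionary income = 101 − 3·7 − 10·4 = 40; x* = 3 + 0.4·40/7 = 5.2857.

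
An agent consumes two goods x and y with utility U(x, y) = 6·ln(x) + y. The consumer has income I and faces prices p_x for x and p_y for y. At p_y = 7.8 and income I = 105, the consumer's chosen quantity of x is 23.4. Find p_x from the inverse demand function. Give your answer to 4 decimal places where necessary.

p_x = 2

MU_x = 6/x, MU_y = 1. Tangency: 6/x = p_x/p_y.
So x*(p_x,p_y) = 6·p_y/p_x, independent of income; and y* = (I − 6·p_y)/p_y.
Set x* = 23.4 in the demand function and solve for p_x: p_x = 2.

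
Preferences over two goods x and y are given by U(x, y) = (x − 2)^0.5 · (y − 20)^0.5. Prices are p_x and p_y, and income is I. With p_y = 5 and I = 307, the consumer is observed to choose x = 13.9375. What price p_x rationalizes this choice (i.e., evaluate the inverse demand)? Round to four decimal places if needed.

p_x = 8

Let x' = x−2, y' = y−20. MRS = y'/x' = p_x/p_y.
Substituting into the budget: x* = 2 + 0.5·(I − 2·p_x − 20·p_y)/p_x, and y* = 20 + 0.5·(…)/p_y.
Set x* = 13.9375 in the demand function and solve for p_x: p_x = 8.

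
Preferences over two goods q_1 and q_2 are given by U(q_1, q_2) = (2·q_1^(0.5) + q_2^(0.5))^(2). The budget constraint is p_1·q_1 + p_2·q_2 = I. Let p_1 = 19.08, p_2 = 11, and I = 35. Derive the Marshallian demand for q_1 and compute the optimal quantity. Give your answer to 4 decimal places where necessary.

q_1* = 1.2795

MU_q_1 ∝ 2·q_1^(-0.5), MU_q_2 ∝ q_2^(-0.5), so MRS = 2·(q_2/q_1)^(0.5) = p_1/p_2.
Hence q_2/q_1 = ((1/2)·p_1/p_2)^(1/(0.5)), i.e. raised to the 2 power.
Substitute q_2 = (q_2/q_1)·q_1 into the budget: q_1* = I/(p_1 + p_2·(q_2/q_1)).
Numerically q_2/q_1 = 0.752162, so q_1* = 35/(19.08 + 11·0.752162) = 1.2795.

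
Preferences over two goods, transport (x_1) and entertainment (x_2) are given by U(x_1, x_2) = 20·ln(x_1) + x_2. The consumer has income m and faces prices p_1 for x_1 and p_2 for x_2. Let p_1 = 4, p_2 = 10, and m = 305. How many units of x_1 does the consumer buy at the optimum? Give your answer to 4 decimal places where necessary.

x_1* = 50

So x_1*(p_1,p_2) = 20·p_2/p_1, independent of income; and x_2* = (m − 20·p_2)/p_2.
At the given prices: x_1* = 20·10/4 = 50.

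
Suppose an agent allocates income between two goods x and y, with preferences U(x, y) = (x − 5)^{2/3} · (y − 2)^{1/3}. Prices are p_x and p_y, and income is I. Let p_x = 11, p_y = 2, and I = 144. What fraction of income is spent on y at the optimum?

share on y = 0.2245

Let x' = x−5, y' = y−2. MRS = 2·y'/x' = p_x/p_y.
After buying the subsistence bundle (5, 2), a share 2/3 of the remaining income goes to x: x* = 5 + 2/3·(I − 5p_x − 2p_y)/p_x.
Discretionary income = 144 − 5·11 − 2·2 = 85; x* = 5 + 2/3·85/11 = 10.1515; y* = 2 + 1/3·85/2 = 16.1667.
Expenditure on y: 2·16.1667 = 32.3333; share = 0.2245.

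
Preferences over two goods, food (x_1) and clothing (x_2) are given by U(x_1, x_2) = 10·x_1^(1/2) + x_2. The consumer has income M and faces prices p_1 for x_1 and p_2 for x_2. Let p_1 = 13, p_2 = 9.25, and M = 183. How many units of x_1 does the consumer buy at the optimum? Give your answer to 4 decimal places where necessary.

x_1* = 12.6572

Utility is quasi-linear in x_2; the FOC for x_1 is 5/√x_1 = p_1/p_2.
Thus x_1* = (5·p_2/p_1)² — independent of M — with the rest of income spent on x_2.
Plugging in: x_1* = (5·9.25/13)² = 12.6572.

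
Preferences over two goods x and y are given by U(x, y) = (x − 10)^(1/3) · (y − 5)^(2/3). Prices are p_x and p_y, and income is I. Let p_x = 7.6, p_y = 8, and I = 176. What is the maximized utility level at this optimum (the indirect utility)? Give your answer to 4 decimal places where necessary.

V = 4.0369

MRS = (1/2)·(y−5)/(x−10). Tangency with p_x/p_y gives y−5 = 2·(p_x/p_y)·(x−10).
After buying the subsistence bundle (10, 5), a share 1/3 of the remaining income goes to x: x* = 10 + 1/3·(I − 10p_x − 5p_y)/p_x.
Discretionary income = 176 − 10·7.6 − 5·8 = 60; x* = 10 + 1/3·60/7.6 = 12.6316; y* = 5 + 2/3·60/8 = 10.
Utility at the optimum: U(12.6316, 10) = 4.0369.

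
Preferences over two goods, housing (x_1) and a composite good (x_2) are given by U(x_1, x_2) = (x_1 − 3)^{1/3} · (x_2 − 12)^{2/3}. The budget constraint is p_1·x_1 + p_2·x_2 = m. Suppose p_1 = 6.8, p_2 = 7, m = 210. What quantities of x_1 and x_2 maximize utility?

This is Cobb-Douglas in (x_1−3, x_2−12): tangency gives 1/3·p_2·(x_2−12) = 2/3·p_1·(x_1−3).
Substituting into the budget: x_1* = 3 + 1/3·(m − 3·p_1 − 12·p_2)/p_1, and x_2* = 12 + 2/3·(…)/p_2.
Discretionary income = 210 − 3·6.8 − 12·7 = 105.6; x_1* = 3 + 1/3·105.6/6.8 = 8.1765; x_2* = 12 + 2/3·105.6/7 = 22.0571.

x_1* = 8.1765, x_2* = 22.0571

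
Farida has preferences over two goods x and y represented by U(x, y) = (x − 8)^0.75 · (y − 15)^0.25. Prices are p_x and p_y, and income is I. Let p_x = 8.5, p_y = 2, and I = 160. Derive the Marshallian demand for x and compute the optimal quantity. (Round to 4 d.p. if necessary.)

Let x' = x−8, y' = y−15. MRS = 3·y'/x' = p_x/p_y.
Substituting into the budget: x* = 8 + 0.75·(I − 8·p_x − 15·p_y)/p_x, and y* = 15 + 0.25·(…)/p_y.
Discretionary income = 160 − 8·8.5 − 15·2 = 62; x* = 8 + 0.75·62/8.5 = 13.4706.

x* = 13.4706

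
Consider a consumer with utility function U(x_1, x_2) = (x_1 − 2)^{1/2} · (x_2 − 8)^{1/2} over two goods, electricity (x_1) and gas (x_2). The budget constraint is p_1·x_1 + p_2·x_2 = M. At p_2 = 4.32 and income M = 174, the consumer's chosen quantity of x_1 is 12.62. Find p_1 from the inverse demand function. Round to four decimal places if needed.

p_1 = 6

Let x_1' = x_1−2, x_2' = x_2−8. MRS = x_2'/x_1' = p_1/p_2.
After buying the subsistence bundle (2, 8), a share 0.5 of the remaining income goes to x_1: x_1* = 2 + 0.5·(M − 2p_1 − 8p_2)/p_1.
Set x_1* = 12.62 in the demand function and solve for p_1: p_1 = 6.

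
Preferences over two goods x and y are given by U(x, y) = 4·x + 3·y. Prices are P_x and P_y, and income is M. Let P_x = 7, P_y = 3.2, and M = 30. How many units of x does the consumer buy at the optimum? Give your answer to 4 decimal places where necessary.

x* = 0

y gives more utility per dollar, so spend all income on y: y* = M/P_y, x* = 0.
Numerically: x* = 0, y* = 9.375.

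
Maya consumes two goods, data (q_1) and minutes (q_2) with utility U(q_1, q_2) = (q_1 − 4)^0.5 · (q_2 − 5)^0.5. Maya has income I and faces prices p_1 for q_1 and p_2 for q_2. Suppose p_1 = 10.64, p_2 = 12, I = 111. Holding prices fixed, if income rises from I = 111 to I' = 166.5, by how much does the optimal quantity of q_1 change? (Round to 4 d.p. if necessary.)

Substituting into the budget: q_1* = 4 + 0.5·(I − 4·p_1 − 5·p_2)/p_1, and q_2* = 5 + 0.5·(…)/p_2.
Discretionary income = 111 − 4·10.64 − 5·12 = 8.44; q_1* = 4 + 0.5·8.44/10.64 = 4.3966.
At I' = 166.5: q_1* = 7.0047. Change: 7.0047 − 4.3966 = 2.6081.

Δq_1* = 2.6081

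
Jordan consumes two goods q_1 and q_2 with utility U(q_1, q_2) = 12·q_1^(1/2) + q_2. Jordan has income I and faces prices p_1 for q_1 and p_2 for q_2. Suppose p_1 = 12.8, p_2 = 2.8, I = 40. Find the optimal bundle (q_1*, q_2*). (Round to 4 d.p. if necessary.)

q_1* = 1.7227, q_2* = 6.4107

Set MRS = p_1/p_2: 6·q_1^(−1/2) = p_1/p_2.
Thus q_1* = (6·p_2/p_1)² — independent of I — with the rest of income spent on q_2.
Plugging in: q_1* = (6·2.8/12.8)² = 1.7227, q_2* = 6.4107.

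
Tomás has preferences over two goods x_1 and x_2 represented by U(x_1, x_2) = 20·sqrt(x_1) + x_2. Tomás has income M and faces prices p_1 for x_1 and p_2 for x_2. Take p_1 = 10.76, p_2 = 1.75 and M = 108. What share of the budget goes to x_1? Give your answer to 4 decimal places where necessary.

Plugging in: x_1* = (10·1.75/10.76)² = 2.6452, x_2* = 45.4503.
Expenditure on x_1: 10.76·2.6452 = 28.4619; share = 0.2635.

share on x_1 = 0.2635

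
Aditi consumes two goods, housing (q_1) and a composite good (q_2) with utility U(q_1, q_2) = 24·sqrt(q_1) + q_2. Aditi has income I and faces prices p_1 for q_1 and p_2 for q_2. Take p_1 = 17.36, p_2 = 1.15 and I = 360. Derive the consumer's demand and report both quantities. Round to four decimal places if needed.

Thus q_1* = (12·p_2/p_1)² — independent of I — with the rest of income spent on q_2.
Plugging in: q_1* = (12·1.15/17.36)² = 0.6319, q_2* = 303.5043.

q_1* = 0.6319, q_2* = 303.5043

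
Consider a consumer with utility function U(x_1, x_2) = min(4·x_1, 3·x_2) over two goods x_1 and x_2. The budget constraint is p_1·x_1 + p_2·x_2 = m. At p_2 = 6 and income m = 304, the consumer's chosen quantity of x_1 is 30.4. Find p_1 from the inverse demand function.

Leontief preferences: the optimum is at the kink where x_1/3 = x_2/4, i.e. x_2 = (4/3)·x_1.
Budget: p_1·x_1 + p_2·(4/3)·x_1 = m, so (3·p_1 + 4·p_2)·x_1 = 3·m.
Demand: x_1*(p_1,p_2,m) = 3·m/(3·p_1 + 4·p_2), x_2* = 4·m/(3·p_1 + 4·p_2).
Set x_1* = 30.4 in the demand function and solve for p_1: p_1 = 2.

p_1 = 2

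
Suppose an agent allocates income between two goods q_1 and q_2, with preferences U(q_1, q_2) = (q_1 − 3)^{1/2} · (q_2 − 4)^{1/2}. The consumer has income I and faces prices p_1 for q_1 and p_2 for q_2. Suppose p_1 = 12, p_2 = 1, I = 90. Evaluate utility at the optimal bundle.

V = 7.2169

Let q_1' = q_1−3, q_2' = q_2−4. MRS = q_2'/q_1' = p_1/p_2.
Substituting into the budget: q_1* = 3 + 0.5·(I − 3·p_1 − 4·p_2)/p_1, and q_2* = 4 + 0.5·(…)/p_2.
Discretionary income = 90 − 3·12 − 4·1 = 50; q_1* = 3 + 0.5·50/12 = 5.0833; q_2* = 4 + 0.5·50/1 = 29.
Utility at the optimum: U(5.0833, 29) = 7.2169.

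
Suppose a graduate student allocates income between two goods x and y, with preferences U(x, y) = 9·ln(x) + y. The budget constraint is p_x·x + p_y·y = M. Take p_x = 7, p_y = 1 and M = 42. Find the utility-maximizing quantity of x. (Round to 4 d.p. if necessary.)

x* = 1.2857

Set MRS = p_x/p_y: (9/x)/1 = p_x/p_y.
So x*(p_x,p_y) = 9·p_y/p_x, independent of income; and y* = (M − 9·p_y)/p_y.
At the given prices: x* = 9·1/7 = 1.2857.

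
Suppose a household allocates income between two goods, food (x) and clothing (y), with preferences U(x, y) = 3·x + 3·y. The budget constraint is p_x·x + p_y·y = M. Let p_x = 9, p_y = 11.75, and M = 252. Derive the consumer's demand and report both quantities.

x* = 28, y* = 0

x gives more utility per dollar, so spend all income on x: x* = M/p_x, y* = 0.
Numerically: x* = 28, y* = 0.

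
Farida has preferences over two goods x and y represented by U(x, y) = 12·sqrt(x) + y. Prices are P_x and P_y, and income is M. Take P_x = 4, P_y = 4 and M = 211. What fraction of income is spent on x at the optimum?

Utility is quasi-linear in y; the FOC for x is 6/√x = P_x/P_y.
Solve: √x = 6·P_y/P_x, so x*(P_x,P_y) = (6·P_y/P_x)², and y* = (M − P_x·x*)/P_y.
Plugging in: x* = (6·4/4)² = 36, y* = 16.75.
Expenditure on x: 4·36 = 144; share = 0.6825.

share on x = 0.6825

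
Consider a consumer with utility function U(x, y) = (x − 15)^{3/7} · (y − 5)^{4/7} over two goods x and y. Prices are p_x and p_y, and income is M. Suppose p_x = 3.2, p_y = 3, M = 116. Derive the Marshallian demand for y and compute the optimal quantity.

y* = 15.0952

MRS = (3/4)·(y−5)/(x−15). Tangency with p_x/p_y gives y−5 = (4/3)·(p_x/p_y)·(x−15).
Substituting into the budget: x* = 15 + 3/7·(M − 15·p_x − 5·p_y)/p_x, and y* = 5 + 4/7·(…)/p_y.
Discretionary income = 116 − 15·3.2 − 5·3 = 53; y* = 5 + 4/7·53/3 = 15.0952.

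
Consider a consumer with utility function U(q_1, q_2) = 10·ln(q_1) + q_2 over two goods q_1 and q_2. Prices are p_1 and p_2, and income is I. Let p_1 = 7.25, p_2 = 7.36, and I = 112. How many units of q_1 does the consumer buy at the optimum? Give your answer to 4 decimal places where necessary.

q_1* = 10.1517

MU_q_1 = 10/q_1, MU_q_2 = 1. Tangency: 10/q_1 = p_1/p_2.
So q_1*(p_1,p_2) = 10·p_2/p_1, independent of income; and q_2* = (I − 10·p_2)/p_2.
At the given prices: q_1* = 10·7.36/7.25 = 10.1517.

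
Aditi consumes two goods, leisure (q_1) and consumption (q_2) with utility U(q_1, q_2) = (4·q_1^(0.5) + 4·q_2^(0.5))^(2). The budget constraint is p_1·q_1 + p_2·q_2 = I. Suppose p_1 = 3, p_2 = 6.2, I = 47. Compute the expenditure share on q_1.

MU_q_1 ∝ 4·q_1^(-0.5), MU_q_2 ∝ 4·q_2^(-0.5), so MRS = (q_2/q_1)^(0.5) = p_1/p_2.
Solve for the ratio: q_2/q_1 = [p_1/p_2]^(2).
With the ratio pinned down, the budget gives q_1* = I/(p_1 + p_2·(q_2/q_1)) and q_2* = (q_2/q_1)·q_1*.
Numerically q_2/q_1 = 0.234131, so q_1* = 47/(3 + 6.2·0.234131) = 10.558 and q_2* = 0.234131·10.558 = 2.4719.
Expenditure on q_1: 3·10.558 = 31.6739; share = 0.6739.

share on q_1 = 0.6739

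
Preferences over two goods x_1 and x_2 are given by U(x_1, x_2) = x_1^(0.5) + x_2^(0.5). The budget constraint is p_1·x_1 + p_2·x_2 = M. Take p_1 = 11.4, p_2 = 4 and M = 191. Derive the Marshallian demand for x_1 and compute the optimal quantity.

MRS = MU_x_1/MU_x_2 = (x_2/x_1)^(0.5). Set equal to p_1/p_2.
Solve for the ratio: x_2/x_1 = [p_1/p_2]^(2).
Substitute x_2 = (x_2/x_1)·x_1 into the budget: x_1* = M/(p_1 + p_2·(x_2/x_1)).
Numerically x_2/x_1 = 8.1225, so x_1* = 191/(11.4 + 4·8.1225) = 4.3518.

x_1* = 4.3518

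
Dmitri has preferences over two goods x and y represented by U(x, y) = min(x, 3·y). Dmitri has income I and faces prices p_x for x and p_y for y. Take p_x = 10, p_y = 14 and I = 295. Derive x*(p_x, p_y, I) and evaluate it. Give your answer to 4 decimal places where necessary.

x* = 20.1136

Demand: x*(p_x,p_y,I) = 3·I/(3·p_x + p_y), y* = I/(3·p_x + p_y).
Here 3·10 + 14 = 44, giving x* = 20.1136.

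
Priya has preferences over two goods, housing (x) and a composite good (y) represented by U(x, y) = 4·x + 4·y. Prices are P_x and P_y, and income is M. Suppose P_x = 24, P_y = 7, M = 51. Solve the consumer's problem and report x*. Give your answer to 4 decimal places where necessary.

x* = 0

Linear utility — the consumer picks whichever good has higher MU/price: 4/24 = 0.1667 vs 4/7 = 0.5714.
y gives more utility per dollar, so spend all income on y: y* = M/P_y, x* = 0.
Numerically: x* = 0, y* = 7.2857.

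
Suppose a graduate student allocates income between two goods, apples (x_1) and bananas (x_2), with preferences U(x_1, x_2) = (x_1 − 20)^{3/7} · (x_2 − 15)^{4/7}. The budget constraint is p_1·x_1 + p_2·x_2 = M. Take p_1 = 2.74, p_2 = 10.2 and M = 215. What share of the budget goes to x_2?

Discretionary income = 215 − 20·2.74 − 15·10.2 = 7.2; x_1* = 20 + 3/7·7.2/2.74 = 21.1262; x_2* = 15 + 4/7·7.2/10.2 = 15.4034.
Expenditure on x_2: 10.2·15.4034 = 157.1143; share = 0.7308.

share on x_2 = 0.7308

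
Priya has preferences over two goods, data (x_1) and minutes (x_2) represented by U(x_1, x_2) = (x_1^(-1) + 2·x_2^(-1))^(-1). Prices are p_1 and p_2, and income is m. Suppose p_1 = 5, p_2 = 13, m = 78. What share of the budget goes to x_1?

share on x_1 = 0.3048

From the CES first-order condition, (1/2)·(x_2/x_1)^(2) = p_1/p_2.
Hence x_2/x_1 = (2·p_1/p_2)^(1/(2)), i.e. raised to the 0.5 power.
With the ratio pinned down, the budget gives x_1* = m/(p_1 + p_2·(x_2/x_1)) and x_2* = (x_2/x_1)·x_1*.
Numerically x_2/x_1 = 0.877058, so x_1* = 78/(5 + 13·0.877058) = 4.7556 and x_2* = 0.877058·4.7556 = 4.1709.
Expenditure on x_1: 5·4.7556 = 23.7779; share = 0.3048.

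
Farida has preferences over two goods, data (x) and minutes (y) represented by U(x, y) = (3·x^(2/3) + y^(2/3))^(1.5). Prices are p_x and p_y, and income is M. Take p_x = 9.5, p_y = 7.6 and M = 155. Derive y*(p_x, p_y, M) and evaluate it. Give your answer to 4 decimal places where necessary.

Numerically y/x = 0.072338, so x* = 155/(9.5 + 7.6·0.072338) = 15.4232 and y* = 0.072338·15.4232 = 1.1157.

y* = 1.1157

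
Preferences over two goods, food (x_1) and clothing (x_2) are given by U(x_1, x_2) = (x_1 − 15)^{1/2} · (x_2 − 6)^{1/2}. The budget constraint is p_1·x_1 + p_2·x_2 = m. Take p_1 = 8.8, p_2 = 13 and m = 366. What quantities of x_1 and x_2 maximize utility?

Discretionary income = 366 − 15·8.8 − 6·13 = 156; x_1* = 15 + 0.5·156/8.8 = 23.8636; x_2* = 6 + 0.5·156/13 = 12.

x_1* = 23.8636, x_2* = 12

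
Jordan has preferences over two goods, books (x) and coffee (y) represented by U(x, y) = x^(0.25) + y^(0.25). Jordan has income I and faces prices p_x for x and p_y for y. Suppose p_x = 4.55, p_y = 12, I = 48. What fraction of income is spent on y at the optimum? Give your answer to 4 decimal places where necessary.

share on y = 0.4199

From the CES first-order condition, (y/x)^(0.75) = p_x/p_y.
Solve for the ratio: y/x = [p_x/p_y]^(4/3).
With the ratio pinned down, the budget gives x* = I/(p_x + p_y·(y/x)) and y* = (y/x)·x*.
Numerically y/x = 0.274435, so x* = 48/(4.55 + 12·0.274435) = 6.1199 and y* = 0.274435·6.1199 = 1.6795.
Expenditure on y: 12·1.6795 = 20.1543; share = 0.4199.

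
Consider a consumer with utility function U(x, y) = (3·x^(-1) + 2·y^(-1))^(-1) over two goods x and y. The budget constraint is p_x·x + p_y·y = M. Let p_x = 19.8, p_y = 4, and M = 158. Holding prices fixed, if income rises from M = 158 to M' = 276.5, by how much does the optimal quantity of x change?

Δx* = 4.3781

Numerically y/x = 1.81659, so x* = 158/(19.8 + 4·1.81659) = 5.8375.
At M' = 276.5: x* = 10.2156. Change: 10.2156 − 5.8375 = 4.3781.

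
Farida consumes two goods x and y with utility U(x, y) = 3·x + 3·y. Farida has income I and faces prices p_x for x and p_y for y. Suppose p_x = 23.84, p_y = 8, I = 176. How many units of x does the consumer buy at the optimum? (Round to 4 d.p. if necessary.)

x* = 0

Linear utility — the consumer picks whichever good has higher MU/price: 3/23.84 = 0.1258 vs 3/8 = 0.375.
y gives more utility per dollar, so spend all income on y: y* = I/p_y, x* = 0.
Numerically: x* = 0, y* = 22.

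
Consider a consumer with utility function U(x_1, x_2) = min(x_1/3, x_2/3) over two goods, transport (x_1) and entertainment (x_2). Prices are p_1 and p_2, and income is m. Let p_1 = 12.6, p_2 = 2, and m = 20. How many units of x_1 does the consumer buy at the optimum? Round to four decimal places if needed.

x_1* = 1.3699

Here 3·12.6 + 3·2 = 43.8, giving x_1* = 1.3699.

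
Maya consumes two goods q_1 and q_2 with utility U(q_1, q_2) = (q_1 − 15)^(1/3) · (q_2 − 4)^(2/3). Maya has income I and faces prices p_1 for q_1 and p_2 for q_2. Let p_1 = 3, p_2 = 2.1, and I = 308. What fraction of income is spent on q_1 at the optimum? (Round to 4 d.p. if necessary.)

share on q_1 = 0.4216

This is Cobb-Douglas in (q_1−15, q_2−4): tangency gives 1/3·p_2·(q_2−4) = 2/3·p_1·(q_1−15).
After buying the subsistence bundle (15, 4), a share 1/3 of the remaining income goes to q_1: q_1* = 15 + 1/3·(I − 15p_1 − 4p_2)/p_1.
Discretionary income = 308 − 15·3 − 4·2.1 = 254.6; q_1* = 15 + 1/3·254.6/3 = 43.2889; q_2* = 4 + 2/3·254.6/2.1 = 84.8254.
Expenditure on q_1: 3·43.2889 = 129.8667; share = 0.4216.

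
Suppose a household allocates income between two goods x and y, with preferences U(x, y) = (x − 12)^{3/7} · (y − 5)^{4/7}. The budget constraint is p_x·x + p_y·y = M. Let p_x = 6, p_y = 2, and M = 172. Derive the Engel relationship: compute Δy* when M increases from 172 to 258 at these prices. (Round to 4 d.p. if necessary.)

Let x' = x−12, y' = y−5. MRS = (3/4)·y'/x' = p_x/p_y.
After buying the subsistence bundle (12, 5), a share 3/7 of the remaining income goes to x: x* = 12 + 3/7·(M − 12p_x − 5p_y)/p_x.
Discretionary income = 172 − 12·6 − 5·2 = 90; y* = 5 + 4/7·90/2 = 30.7143.
At M' = 258: y* = 55.2857. Change: 55.2857 − 30.7143 = 24.5714.

Δy* = 24.5714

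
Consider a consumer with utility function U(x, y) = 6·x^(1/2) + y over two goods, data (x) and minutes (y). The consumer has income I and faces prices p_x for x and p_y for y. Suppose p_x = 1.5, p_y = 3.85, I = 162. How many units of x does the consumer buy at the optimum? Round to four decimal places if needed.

Set MRS = p_x/p_y: 3·x^(−1/2) = p_x/p_y.
Solve: √x = 3·p_y/p_x, so x*(p_x,p_y) = (3·p_y/p_x)², and y* = (I − p_x·x*)/p_y.
Plugging in: x* = (3·3.85/1.5)² = 59.29.

x* = 59.29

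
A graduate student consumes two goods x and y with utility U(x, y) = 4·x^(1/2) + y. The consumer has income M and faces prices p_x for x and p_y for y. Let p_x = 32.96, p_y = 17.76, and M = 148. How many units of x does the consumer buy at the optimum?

x* = 1.1614

Utility is quasi-linear in y; the FOC for x is 2/√x = p_x/p_y.
Thus x* = (2·p_y/p_x)² — independent of M — with the rest of income spent on y.
Plugging in: x* = (2·17.76/32.96)² = 1.1614.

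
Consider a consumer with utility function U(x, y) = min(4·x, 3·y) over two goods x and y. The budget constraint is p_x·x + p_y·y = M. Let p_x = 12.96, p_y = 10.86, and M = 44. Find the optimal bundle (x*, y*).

Leontief preferences: the optimum is at the kink where x/3 = y/4, i.e. y = (4/3)·x.
Budget: p_x·x + p_y·(4/3)·x = M, so (3·p_x + 4·p_y)·x = 3·M.
Demand: x*(p_x,p_y,M) = 3·M/(3·p_x + 4·p_y), y* = 4·M/(3·p_x + 4·p_y).
Here 3·12.96 + 4·10.86 = 82.32, giving x* = 1.6035 and y* = 2.138.

x* = 1.6035, y* = 2.138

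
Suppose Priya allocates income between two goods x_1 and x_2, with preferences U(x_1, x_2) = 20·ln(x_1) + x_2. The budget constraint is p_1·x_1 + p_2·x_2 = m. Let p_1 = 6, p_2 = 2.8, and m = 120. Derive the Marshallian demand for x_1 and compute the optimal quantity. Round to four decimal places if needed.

x_1* = 9.3333

Set MRS = p_1/p_2: (20/x_1)/1 = p_1/p_2.
So x_1*(p_1,p_2) = 20·p_2/p_1, independent of income; and x_2* = (m − 20·p_2)/p_2.
At the given prices: x_1* = 20·2.8/6 = 9.3333.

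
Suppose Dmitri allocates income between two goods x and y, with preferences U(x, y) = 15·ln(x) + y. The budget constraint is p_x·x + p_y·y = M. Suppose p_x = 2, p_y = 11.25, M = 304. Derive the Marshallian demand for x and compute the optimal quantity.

Set MRS = p_x/p_y: (15/x)/1 = p_x/p_y.
So x*(p_x,p_y) = 15·p_y/p_x, independent of income; and y* = (M − 15·p_y)/p_y.
At the given prices: x* = 15·11.25/2 = 84.375.

x* = 84.375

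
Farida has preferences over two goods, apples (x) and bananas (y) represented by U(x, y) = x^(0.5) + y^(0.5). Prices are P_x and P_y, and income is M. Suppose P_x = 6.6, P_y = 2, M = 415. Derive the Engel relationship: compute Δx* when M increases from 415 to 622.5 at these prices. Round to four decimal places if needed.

Numerically y/x = 10.89, so x* = 415/(6.6 + 2·10.89) = 14.623.
At M' = 622.5: x* = 21.9345. Change: 21.9345 − 14.623 = 7.3115.

Δx* = 7.3115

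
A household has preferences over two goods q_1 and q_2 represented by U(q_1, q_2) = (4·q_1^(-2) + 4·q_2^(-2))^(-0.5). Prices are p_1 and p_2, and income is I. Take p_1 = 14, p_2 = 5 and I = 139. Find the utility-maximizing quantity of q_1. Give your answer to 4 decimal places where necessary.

q_1* = 6.6042

MU_q_1 ∝ 4·q_1^(-3), MU_q_2 ∝ 4·q_2^(-3), so MRS = (q_2/q_1)^(3) = p_1/p_2.
Solve for the ratio: q_2/q_1 = [p_1/p_2]^(1/3).
With the ratio pinned down, the budget gives q_1* = I/(p_1 + p_2·(q_2/q_1)) and q_2* = (q_2/q_1)·q_1*.
Numerically q_2/q_1 = 1.40946, so q_1* = 139/(14 + 5·1.40946) = 6.6042.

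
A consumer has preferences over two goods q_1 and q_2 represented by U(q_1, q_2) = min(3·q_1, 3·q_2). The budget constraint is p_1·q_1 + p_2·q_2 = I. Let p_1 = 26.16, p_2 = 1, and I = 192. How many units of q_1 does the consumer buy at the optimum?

With perfect complements, no substitution: consume in ratio q_1:q_2 = 3:3.
Budget: p_1·q_1 + p_2·q_1 = I, so (3·p_1 + 3·p_2)·q_1 = 3·I.
Demand: q_1*(p_1,p_2,I) = 3·I/(3·p_1 + 3·p_2), q_2* = 3·I/(3·p_1 + 3·p_2).
Here 3·26.16 + 3·1 = 81.48, giving q_1* = 7.0692.

q_1* = 7.0692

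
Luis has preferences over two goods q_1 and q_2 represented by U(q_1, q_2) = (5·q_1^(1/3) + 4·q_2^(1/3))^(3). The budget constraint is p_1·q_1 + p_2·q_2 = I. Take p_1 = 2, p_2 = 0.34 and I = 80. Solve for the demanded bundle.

q_1* = 14.6229, q_2* = 149.2773

MU_q_1 ∝ 5·q_1^(-2/3), MU_q_2 ∝ 4·q_2^(-2/3), so MRS = (5/4)·(q_2/q_1)^(2/3) = p_1/p_2.
Hence q_2/q_1 = ((4/5)·p_1/p_2)^(1/(2/3)), i.e. raised to the 1.5 power.
Substitute q_2 = (q_2/q_1)·q_1 into the budget: q_1* = I/(p_1 + p_2·(q_2/q_1)).
Numerically q_2/q_1 = 10.208492, so q_1* = 80/(2 + 0.34·10.208492) = 14.6229 and q_2* = 10.208492·14.6229 = 149.2773.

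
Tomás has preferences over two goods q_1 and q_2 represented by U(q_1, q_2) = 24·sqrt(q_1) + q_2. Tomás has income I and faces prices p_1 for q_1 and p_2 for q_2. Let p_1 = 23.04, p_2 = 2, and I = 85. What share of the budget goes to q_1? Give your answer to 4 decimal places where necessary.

share on q_1 = 0.2941

MU_q_1 = 12/√q_1, MU_q_2 = 1. Tangency: 12/√q_1 = p_1/p_2.
Solve: √q_1 = 12·p_2/p_1, so q_1*(p_1,p_2) = (12·p_2/p_1)², and q_2* = (I − p_1·q_1*)/p_2.
Plugging in: q_1* = (12·2/23.04)² = 1.0851, q_2* = 30.
Expenditure on q_1: 23.04·1.0851 = 25; share = 0.2941.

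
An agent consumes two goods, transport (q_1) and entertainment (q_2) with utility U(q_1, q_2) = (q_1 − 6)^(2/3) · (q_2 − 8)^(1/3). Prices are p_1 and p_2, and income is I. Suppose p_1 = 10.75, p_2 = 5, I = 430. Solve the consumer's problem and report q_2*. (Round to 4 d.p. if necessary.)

Let q_1' = q_1−6, q_2' = q_2−8. MRS = 2·q_2'/q_1' = p_1/p_2.
After buying the subsistence bundle (6, 8), a share 2/3 of the remaining income goes to q_1: q_1* = 6 + 2/3·(I − 6p_1 − 8p_2)/p_1.
Discretionary income = 430 − 6·10.75 − 8·5 = 325.5; q_2* = 8 + 1/3·325.5/5 = 29.7.

q_2* = 29.7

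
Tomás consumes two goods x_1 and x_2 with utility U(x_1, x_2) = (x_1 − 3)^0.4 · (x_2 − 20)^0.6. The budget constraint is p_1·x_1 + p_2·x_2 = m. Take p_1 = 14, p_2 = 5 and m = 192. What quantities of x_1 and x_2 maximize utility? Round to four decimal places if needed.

Let x_1' = x_1−3, x_2' = x_2−20. MRS = (2/3)·x_2'/x_1' = p_1/p_2.
Substituting into the budget: x_1* = 3 + 0.4·(m − 3·p_1 − 20·p_2)/p_1, and x_2* = 20 + 0.6·(…)/p_2.
Discretionary income = 192 − 3·14 − 20·5 = 50; x_1* = 3 + 0.4·50/14 = 4.4286; x_2* = 20 + 0.6·50/5 = 26.

x_1* = 4.4286, x_2* = 26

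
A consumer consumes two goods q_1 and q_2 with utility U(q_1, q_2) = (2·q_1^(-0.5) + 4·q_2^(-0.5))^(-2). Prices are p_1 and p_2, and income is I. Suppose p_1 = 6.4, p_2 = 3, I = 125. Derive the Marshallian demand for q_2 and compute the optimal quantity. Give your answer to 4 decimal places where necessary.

q_2* = 23.0081

MU_q_1 ∝ 2·q_1^(-1.5), MU_q_2 ∝ 4·q_2^(-1.5), so MRS = (1/2)·(q_2/q_1)^(1.5) = p_1/p_2.
Hence q_2/q_1 = (2·p_1/p_2)^(1/(1.5)), i.e. raised to the 2/3 power.
With the ratio pinned down, the budget gives q_1* = I/(p_1 + p_2·(q_2/q_1)) and q_2* = (q_2/q_1)·q_1*.
Numerically q_2/q_1 = 2.630626, so q_1* = 125/(6.4 + 3·2.630626) = 8.7462 and q_2* = 2.630626·8.7462 = 23.0081.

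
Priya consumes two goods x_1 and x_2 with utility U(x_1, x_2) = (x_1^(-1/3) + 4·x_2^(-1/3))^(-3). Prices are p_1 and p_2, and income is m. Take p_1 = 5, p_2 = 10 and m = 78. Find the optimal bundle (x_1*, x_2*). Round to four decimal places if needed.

Numerically x_2/x_1 = 1.681793, so x_1* = 78/(5 + 10·1.681793) = 3.575 and x_2* = 1.681793·3.575 = 6.0125.

x_1* = 3.575, x_2* = 6.0125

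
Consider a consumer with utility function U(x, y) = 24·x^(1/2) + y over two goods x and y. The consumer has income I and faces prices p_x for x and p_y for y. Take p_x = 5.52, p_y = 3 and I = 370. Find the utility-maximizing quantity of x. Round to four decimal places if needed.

Thus x* = (12·p_y/p_x)² — independent of I — with the rest of income spent on y.
Plugging in: x* = (12·3/5.52)² = 42.5331.

x* = 42.5331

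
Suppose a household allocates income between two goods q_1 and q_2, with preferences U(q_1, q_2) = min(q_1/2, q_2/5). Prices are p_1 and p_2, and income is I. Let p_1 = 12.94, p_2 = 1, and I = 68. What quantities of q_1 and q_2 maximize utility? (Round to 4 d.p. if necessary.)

Here 2·12.94 + 5·1 = 30.88, giving q_1* = 4.4041 and q_2* = 11.0104.

q_1* = 4.4041, q_2* = 11.0104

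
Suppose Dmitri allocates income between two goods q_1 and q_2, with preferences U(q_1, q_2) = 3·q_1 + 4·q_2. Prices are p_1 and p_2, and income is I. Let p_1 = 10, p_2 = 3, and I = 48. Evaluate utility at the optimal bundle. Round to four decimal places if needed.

Linear utility — the consumer picks whichever good has higher MU/price: 3/10 = 0.3 vs 4/3 = 1.3333.
q_2 gives more utility per dollar, so spend all income on q_2: q_2* = I/p_2, q_1* = 0.
Numerically: q_1* = 0, q_2* = 16.
Utility at the optimum: U(0, 16) = 64.

V = 64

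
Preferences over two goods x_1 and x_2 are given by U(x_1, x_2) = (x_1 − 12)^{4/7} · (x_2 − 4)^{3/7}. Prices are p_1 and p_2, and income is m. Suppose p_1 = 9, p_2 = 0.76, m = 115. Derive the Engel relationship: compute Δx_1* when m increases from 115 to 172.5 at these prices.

Let x_1' = x_1−12, x_2' = x_2−4. MRS = (4/3)·x_2'/x_1' = p_1/p_2.
After buying the subsistence bundle (12, 4), a share 4/7 of the remaining income goes to x_1: x_1* = 12 + 4/7·(m − 12p_1 − 4p_2)/p_1.
Discretionary income = 115 − 12·9 − 4·0.76 = 3.96; x_1* = 12 + 4/7·3.96/9 = 12.2514.
At m' = 172.5: x_1* = 15.9022. Change: 15.9022 − 12.2514 = 3.6508.

Δx_1* = 3.6508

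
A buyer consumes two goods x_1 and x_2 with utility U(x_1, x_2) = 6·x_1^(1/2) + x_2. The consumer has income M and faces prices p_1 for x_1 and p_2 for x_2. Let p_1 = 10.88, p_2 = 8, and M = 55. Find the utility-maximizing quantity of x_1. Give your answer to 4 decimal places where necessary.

x_1* = 4.8659

Set MRS = p_1/p_2: 3·x_1^(−1/2) = p_1/p_2.
Solve: √x_1 = 3·p_2/p_1, so x_1*(p_1,p_2) = (3·p_2/p_1)², and x_2* = (M − p_1·x_1*)/p_2.
Plugging in: x_1* = (3·8/10.88)² = 4.8659.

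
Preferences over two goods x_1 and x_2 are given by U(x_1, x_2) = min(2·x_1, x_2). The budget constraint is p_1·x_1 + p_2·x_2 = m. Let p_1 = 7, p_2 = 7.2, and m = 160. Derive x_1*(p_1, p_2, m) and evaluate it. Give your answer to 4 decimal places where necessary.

With perfect complements, no substitution: consume in ratio x_1:x_2 = 1:2.
Budget: p_1·x_1 + p_2·2·x_1 = m, so (p_1 + 2·p_2)·x_1 = m.
Demand: x_1*(p_1,p_2,m) = m/(p_1 + 2·p_2), x_2* = 2·m/(p_1 + 2·p_2).
Here 7 + 2·7.2 = 21.4, giving x_1* = 7.4766.

x_1* = 7.4766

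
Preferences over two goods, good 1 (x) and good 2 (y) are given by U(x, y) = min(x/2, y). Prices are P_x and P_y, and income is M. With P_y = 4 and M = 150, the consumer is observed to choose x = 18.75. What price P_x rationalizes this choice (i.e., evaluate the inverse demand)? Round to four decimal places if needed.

P_x = 6

With perfect complements, no substitution: consume in ratio x:y = 2:1.
Budget: P_x·x + P_y·(1/2)·x = M, so (2·P_x + P_y)·x = 2·M.
Demand: x*(P_x,P_y,M) = 2·M/(2·P_x + P_y), y* = M/(2·P_x + P_y).
Set x* = 18.75 in the demand function and solve for P_x: P_x = 6.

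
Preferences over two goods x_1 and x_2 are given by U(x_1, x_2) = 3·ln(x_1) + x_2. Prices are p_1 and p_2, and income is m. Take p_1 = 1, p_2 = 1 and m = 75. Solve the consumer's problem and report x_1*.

x_1* = 3

Set MRS = p_1/p_2: (3/x_1)/1 = p_1/p_2.
So x_1*(p_1,p_2) = 3·p_2/p_1, independent of income; and x_2* = (m − 3·p_2)/p_2.
At the given prices: x_1* = 3·1/1 = 3.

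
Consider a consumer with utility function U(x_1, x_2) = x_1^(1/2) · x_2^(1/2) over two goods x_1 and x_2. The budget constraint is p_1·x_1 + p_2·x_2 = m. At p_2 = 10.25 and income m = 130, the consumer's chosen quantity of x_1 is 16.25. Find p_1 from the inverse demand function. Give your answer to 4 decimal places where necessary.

p_1 = 4

The MRS is x_2/x_1. Set MRS = p_1/p_2.
Rearranging, p_2·x_2 = p_1·x_1. Substituting into the budget gives p_1·x_1·(1 + 1) = m.
Demand: x_1*(p_1,p_2,m) = 0.5·m/p_1 and x_2* = 0.5·m/p_2.
Set x_1* = 16.25 in the demand function and solve for p_1: p_1 = 4.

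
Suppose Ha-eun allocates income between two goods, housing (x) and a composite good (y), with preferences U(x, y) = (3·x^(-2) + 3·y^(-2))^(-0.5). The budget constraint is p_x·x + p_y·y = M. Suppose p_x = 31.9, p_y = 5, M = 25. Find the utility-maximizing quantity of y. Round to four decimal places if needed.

MRS = MU_x/MU_y = (y/x)^(3). Set equal to p_x/p_y.
Hence y/x = (p_x/p_y)^(1/(3)), i.e. raised to the 1/3 power.
Substitute y = (y/x)·x into the budget: x* = M/(p_x + p_y·(y/x)).
Numerically y/x = 1.8547, so x* = 25/(31.9 + 5·1.8547) = 0.6072 and y* = 1.8547·0.6072 = 1.1261.

y* = 1.1261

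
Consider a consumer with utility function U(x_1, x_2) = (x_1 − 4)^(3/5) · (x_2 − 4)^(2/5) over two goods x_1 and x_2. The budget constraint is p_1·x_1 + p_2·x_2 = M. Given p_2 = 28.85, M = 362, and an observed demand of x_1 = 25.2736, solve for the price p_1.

p_1 = 6.25

This is Cobb-Douglas in (x_1−4, x_2−4): tangency gives 0.6·p_2·(x_2−4) = 0.4·p_1·(x_1−4).
Substituting into the budget: x_1* = 4 + 0.6·(M − 4·p_1 − 4·p_2)/p_1, and x_2* = 4 + 0.4·(…)/p_2.
Set x_1* = 25.2736 in the demand function and solve for p_1: p_1 = 6.25.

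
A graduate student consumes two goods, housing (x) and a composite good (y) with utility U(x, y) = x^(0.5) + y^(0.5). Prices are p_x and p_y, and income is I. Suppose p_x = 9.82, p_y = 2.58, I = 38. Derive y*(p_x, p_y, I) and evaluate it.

With the ratio pinned down, the budget gives x* = I/(p_x + p_y·(y/x)) and y* = (y/x)·x*.
Numerically y/x = 14.48717, so x* = 38/(9.82 + 2.58·14.48717) = 0.8051 and y* = 14.48717·0.8051 = 11.6642.

y* = 11.6642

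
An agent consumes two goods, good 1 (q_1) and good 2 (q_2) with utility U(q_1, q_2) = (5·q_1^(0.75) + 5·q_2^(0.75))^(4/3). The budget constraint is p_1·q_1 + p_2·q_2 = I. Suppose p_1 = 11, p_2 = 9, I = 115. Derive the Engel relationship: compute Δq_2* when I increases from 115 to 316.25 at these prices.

Δq_2* = 14.4479

Substitute q_2 = (q_2/q_1)·q_1 into the budget: q_1* = I/(p_1 + p_2·(q_2/q_1)).
Numerically q_2/q_1 = 2.23152, so q_1* = 115/(11 + 9·2.23152) = 3.6997 and q_2* = 2.23152·3.6997 = 8.2559.
At I' = 316.25: q_2* = 22.7038. Change: 22.7038 − 8.2559 = 14.4479.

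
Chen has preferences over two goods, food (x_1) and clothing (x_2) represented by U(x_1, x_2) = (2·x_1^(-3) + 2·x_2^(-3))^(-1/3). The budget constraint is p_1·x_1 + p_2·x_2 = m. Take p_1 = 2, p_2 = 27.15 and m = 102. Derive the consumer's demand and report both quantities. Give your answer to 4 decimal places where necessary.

x_1* = 6.318, x_2* = 3.2915

MRS = MU_x_1/MU_x_2 = (x_2/x_1)^(4). Set equal to p_1/p_2.
Solve for the ratio: x_2/x_1 = [p_1/p_2]^(0.25).
Substitute x_2 = (x_2/x_1)·x_1 into the budget: x_1* = m/(p_1 + p_2·(x_2/x_1)).
Numerically x_2/x_1 = 0.520973, so x_1* = 102/(2 + 27.15·0.520973) = 6.318 and x_2* = 0.520973·6.318 = 3.2915.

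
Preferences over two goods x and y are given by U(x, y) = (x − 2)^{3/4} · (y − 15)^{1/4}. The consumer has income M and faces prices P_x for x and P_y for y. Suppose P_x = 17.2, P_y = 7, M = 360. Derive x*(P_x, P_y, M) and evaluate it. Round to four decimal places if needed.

MRS = 3·(y−15)/(x−2). Tangency with P_x/P_y gives y−15 = (1/3)·(P_x/P_y)·(x−2).
After buying the subsistence bundle (2, 15), a share 0.75 of the remaining income goes to x: x* = 2 + 0.75·(M − 2P_x − 15P_y)/P_x.
Discretionary income = 360 − 2·17.2 − 15·7 = 220.6; x* = 2 + 0.75·220.6/17.2 = 11.6192.

x* = 11.6192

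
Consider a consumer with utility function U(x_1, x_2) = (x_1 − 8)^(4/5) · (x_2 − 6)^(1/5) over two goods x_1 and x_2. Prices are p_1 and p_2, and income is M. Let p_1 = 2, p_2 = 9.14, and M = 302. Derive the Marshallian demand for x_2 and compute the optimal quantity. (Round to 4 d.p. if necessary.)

This is Cobb-Douglas in (x_1−8, x_2−6): tangency gives 0.8·p_2·(x_2−6) = 0.2·p_1·(x_1−8).
After buying the subsistence bundle (8, 6), a share 0.8 of the remaining income goes to x_1: x_1* = 8 + 0.8·(M − 8p_1 − 6p_2)/p_1.
Discretionary income = 302 − 8·2 − 6·9.14 = 231.16; x_2* = 6 + 0.2·231.16/9.14 = 11.0582.

x_2* = 11.0582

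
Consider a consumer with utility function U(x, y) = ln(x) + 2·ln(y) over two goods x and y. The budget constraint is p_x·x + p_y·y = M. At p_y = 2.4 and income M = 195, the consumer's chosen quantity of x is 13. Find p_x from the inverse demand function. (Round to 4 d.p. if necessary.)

MU_x/MU_y = (y)/(2·x); tangency sets this equal to p_x/p_y.
Rearranging, p_y·y = 2·p_x·x. Substituting into the budget gives p_x·x·(1 + 2) = M.
Demand: x*(p_x,p_y,M) = 1/3·M/p_x and y* = 2/3·M/p_y.
Set x* = 13 in the demand function and solve for p_x: p_x = 5.

p_x = 5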